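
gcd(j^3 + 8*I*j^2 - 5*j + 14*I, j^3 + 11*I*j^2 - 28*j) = j + 7*I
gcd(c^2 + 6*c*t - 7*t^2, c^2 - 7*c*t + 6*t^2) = -c + t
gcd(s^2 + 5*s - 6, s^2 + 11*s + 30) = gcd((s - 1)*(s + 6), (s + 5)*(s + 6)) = s + 6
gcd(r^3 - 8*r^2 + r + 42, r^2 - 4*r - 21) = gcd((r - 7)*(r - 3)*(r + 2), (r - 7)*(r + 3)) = r - 7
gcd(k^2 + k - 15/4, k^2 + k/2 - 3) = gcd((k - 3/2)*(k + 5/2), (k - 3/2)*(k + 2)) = k - 3/2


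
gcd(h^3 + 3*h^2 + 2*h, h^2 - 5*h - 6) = h + 1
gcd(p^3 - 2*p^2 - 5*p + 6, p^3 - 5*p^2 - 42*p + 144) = p - 3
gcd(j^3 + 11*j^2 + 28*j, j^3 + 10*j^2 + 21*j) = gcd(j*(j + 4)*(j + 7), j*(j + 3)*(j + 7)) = j^2 + 7*j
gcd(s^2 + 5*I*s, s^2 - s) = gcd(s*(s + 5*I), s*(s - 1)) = s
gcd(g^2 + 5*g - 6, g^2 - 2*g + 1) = g - 1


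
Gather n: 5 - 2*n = 5 - 2*n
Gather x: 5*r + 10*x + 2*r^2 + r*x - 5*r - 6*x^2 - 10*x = 2*r^2 + r*x - 6*x^2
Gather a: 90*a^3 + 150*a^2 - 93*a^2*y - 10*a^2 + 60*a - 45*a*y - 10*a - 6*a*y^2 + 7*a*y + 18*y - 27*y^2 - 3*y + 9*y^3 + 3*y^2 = 90*a^3 + a^2*(140 - 93*y) + a*(-6*y^2 - 38*y + 50) + 9*y^3 - 24*y^2 + 15*y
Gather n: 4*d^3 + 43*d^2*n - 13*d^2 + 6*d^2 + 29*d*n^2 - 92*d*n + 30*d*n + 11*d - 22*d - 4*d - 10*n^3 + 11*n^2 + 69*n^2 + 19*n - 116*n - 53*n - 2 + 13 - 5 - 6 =4*d^3 - 7*d^2 - 15*d - 10*n^3 + n^2*(29*d + 80) + n*(43*d^2 - 62*d - 150)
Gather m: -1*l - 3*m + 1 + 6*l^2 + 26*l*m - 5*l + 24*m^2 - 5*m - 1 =6*l^2 - 6*l + 24*m^2 + m*(26*l - 8)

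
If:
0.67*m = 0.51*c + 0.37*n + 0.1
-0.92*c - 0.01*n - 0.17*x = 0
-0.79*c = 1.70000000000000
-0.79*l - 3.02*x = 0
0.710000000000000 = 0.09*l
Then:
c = -2.15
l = 7.89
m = 127.21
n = 233.06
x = -2.06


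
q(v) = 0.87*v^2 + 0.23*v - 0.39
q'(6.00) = 10.67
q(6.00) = 32.31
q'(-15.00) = -25.87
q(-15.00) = 191.91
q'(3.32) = 6.01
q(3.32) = 9.96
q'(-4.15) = -6.99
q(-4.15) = 13.64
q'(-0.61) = -0.83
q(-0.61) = -0.21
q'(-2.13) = -3.48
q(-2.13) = 3.07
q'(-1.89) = -3.06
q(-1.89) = 2.28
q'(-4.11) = -6.92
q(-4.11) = 13.36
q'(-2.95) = -4.90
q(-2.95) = 6.50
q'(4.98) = 8.90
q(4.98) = 22.33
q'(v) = 1.74*v + 0.23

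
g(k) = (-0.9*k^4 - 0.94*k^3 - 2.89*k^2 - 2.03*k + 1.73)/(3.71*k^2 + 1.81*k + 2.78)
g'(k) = (-7.42*k - 1.81)*(-0.9*k^4 - 0.94*k^3 - 2.89*k^2 - 2.03*k + 1.73)/(3.71*k^2 + 1.81*k + 2.78)^2 + (-3.6*k^3 - 2.82*k^2 - 5.78*k - 2.03)/(3.71*k^2 + 1.81*k + 2.78) = (-6.678*k^5 - 8.3744*k^4 - 13.4108*k^3 - 5.5392*k^2 - 28.905*k - 8.7747)/(13.7641*k^4 + 13.4302*k^3 + 23.9037*k^2 + 10.0636*k + 7.7284)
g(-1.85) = -0.74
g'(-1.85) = 1.07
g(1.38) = -1.00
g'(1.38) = -1.04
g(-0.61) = 0.65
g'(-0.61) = 0.99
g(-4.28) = -4.30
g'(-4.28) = 1.98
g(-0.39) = 0.80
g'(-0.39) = 0.33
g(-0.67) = 0.59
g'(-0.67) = 1.09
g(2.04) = -1.73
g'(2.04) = -1.22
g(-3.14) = -2.34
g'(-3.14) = 1.47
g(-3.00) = -2.14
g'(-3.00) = 1.41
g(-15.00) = -53.07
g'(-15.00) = 7.14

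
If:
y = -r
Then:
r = -y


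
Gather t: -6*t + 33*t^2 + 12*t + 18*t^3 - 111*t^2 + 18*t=18*t^3 - 78*t^2 + 24*t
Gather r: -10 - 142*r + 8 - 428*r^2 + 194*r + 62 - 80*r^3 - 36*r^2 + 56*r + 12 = -80*r^3 - 464*r^2 + 108*r + 72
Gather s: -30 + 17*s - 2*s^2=-2*s^2 + 17*s - 30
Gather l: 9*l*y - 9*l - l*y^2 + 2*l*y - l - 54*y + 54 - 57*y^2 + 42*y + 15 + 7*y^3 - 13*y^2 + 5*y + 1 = l*(-y^2 + 11*y - 10) + 7*y^3 - 70*y^2 - 7*y + 70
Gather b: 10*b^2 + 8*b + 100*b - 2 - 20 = 10*b^2 + 108*b - 22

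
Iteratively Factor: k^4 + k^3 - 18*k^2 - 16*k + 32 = (k + 2)*(k^3 - k^2 - 16*k + 16) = (k - 1)*(k + 2)*(k^2 - 16) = (k - 4)*(k - 1)*(k + 2)*(k + 4)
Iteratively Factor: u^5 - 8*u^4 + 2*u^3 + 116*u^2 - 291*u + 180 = (u - 5)*(u^4 - 3*u^3 - 13*u^2 + 51*u - 36) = (u - 5)*(u - 3)*(u^3 - 13*u + 12) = (u - 5)*(u - 3)*(u - 1)*(u^2 + u - 12) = (u - 5)*(u - 3)^2*(u - 1)*(u + 4)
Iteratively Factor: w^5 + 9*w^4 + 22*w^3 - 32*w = (w + 4)*(w^4 + 5*w^3 + 2*w^2 - 8*w) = w*(w + 4)*(w^3 + 5*w^2 + 2*w - 8) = w*(w + 4)^2*(w^2 + w - 2) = w*(w - 1)*(w + 4)^2*(w + 2)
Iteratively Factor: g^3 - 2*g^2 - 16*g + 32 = (g - 4)*(g^2 + 2*g - 8) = (g - 4)*(g - 2)*(g + 4)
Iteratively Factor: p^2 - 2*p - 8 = (p - 4)*(p + 2)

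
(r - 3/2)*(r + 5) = r^2 + 7*r/2 - 15/2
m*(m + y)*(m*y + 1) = m^3*y + m^2*y^2 + m^2 + m*y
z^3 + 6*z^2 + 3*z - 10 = (z - 1)*(z + 2)*(z + 5)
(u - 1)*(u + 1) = u^2 - 1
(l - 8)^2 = l^2 - 16*l + 64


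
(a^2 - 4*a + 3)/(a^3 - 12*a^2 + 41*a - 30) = (a - 3)/(a^2 - 11*a + 30)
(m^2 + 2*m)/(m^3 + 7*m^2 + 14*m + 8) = m/(m^2 + 5*m + 4)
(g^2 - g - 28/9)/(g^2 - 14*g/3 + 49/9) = (3*g + 4)/(3*g - 7)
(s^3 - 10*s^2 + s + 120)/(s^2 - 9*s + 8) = (s^2 - 2*s - 15)/(s - 1)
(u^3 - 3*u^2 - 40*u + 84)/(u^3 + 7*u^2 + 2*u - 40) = (u^2 - u - 42)/(u^2 + 9*u + 20)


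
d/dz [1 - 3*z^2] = -6*z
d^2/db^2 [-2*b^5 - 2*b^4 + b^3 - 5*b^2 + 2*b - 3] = -40*b^3 - 24*b^2 + 6*b - 10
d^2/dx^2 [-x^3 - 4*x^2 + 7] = -6*x - 8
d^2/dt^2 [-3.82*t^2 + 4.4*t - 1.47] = -7.64000000000000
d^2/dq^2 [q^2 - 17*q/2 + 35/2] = 2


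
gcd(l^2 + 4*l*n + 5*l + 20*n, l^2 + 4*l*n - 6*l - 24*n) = l + 4*n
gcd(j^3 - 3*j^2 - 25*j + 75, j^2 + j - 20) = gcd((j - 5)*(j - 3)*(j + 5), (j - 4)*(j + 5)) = j + 5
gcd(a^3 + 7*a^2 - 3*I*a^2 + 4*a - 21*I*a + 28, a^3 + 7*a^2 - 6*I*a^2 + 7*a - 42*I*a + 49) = a^2 + a*(7 + I) + 7*I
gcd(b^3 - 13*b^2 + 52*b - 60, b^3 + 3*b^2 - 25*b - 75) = b - 5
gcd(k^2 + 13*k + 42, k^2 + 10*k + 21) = k + 7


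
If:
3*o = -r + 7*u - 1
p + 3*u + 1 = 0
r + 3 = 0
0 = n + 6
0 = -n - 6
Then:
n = -6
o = 7*u/3 + 2/3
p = -3*u - 1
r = -3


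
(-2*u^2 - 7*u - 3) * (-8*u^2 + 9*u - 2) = 16*u^4 + 38*u^3 - 35*u^2 - 13*u + 6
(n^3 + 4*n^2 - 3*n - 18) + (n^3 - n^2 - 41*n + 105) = 2*n^3 + 3*n^2 - 44*n + 87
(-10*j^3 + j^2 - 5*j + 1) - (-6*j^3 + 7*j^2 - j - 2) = -4*j^3 - 6*j^2 - 4*j + 3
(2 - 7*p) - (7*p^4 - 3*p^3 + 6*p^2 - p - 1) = -7*p^4 + 3*p^3 - 6*p^2 - 6*p + 3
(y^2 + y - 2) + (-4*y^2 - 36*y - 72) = -3*y^2 - 35*y - 74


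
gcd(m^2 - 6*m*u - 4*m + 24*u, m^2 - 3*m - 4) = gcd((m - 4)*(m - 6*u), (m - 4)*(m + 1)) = m - 4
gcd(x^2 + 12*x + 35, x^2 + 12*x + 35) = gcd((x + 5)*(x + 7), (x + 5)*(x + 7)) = x^2 + 12*x + 35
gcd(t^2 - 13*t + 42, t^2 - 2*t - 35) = t - 7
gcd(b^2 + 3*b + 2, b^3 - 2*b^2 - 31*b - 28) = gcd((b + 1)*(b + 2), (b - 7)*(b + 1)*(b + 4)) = b + 1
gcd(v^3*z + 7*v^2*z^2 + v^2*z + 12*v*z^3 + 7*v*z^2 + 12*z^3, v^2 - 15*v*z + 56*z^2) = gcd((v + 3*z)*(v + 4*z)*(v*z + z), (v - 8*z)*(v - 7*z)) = 1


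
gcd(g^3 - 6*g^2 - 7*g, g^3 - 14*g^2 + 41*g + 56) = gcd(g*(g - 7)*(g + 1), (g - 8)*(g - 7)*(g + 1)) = g^2 - 6*g - 7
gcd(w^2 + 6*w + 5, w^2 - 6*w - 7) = w + 1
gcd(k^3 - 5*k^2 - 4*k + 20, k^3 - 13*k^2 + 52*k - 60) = k^2 - 7*k + 10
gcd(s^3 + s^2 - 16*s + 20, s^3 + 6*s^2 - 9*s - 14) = s - 2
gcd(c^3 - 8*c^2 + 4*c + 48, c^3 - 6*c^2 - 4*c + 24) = c^2 - 4*c - 12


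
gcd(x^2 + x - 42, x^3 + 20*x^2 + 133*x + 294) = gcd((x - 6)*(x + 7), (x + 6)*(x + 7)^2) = x + 7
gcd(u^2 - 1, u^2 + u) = u + 1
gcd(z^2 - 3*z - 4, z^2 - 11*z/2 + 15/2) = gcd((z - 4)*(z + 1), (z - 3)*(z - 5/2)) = 1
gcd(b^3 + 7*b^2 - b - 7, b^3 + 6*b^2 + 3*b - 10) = b - 1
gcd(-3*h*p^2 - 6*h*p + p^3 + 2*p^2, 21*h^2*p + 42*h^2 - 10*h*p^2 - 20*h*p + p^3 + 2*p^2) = -3*h*p - 6*h + p^2 + 2*p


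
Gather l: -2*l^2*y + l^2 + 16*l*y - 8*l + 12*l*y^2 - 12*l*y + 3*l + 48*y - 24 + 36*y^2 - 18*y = l^2*(1 - 2*y) + l*(12*y^2 + 4*y - 5) + 36*y^2 + 30*y - 24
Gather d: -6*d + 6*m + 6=-6*d + 6*m + 6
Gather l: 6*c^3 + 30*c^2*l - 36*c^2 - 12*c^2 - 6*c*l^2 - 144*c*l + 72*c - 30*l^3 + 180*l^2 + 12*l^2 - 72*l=6*c^3 - 48*c^2 + 72*c - 30*l^3 + l^2*(192 - 6*c) + l*(30*c^2 - 144*c - 72)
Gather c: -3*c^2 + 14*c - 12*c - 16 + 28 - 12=-3*c^2 + 2*c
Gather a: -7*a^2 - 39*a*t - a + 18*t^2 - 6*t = -7*a^2 + a*(-39*t - 1) + 18*t^2 - 6*t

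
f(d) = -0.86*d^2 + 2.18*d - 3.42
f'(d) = 2.18 - 1.72*d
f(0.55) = -2.48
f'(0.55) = 1.23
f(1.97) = -2.46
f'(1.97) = -1.21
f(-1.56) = -8.91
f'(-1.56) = 4.86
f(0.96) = -2.12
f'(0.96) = 0.53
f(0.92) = -2.14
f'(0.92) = 0.60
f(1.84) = -2.32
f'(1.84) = -0.98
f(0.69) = -2.33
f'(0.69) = 0.99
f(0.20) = -3.02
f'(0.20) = 1.84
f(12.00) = -101.10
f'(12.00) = -18.46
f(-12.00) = -153.42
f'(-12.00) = 22.82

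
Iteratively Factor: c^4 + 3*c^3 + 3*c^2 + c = (c + 1)*(c^3 + 2*c^2 + c) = (c + 1)^2*(c^2 + c) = (c + 1)^3*(c)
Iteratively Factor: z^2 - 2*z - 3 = (z + 1)*(z - 3)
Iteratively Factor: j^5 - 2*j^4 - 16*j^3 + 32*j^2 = (j)*(j^4 - 2*j^3 - 16*j^2 + 32*j) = j*(j - 2)*(j^3 - 16*j) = j*(j - 4)*(j - 2)*(j^2 + 4*j) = j^2*(j - 4)*(j - 2)*(j + 4)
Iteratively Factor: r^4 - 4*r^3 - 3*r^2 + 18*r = (r - 3)*(r^3 - r^2 - 6*r) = (r - 3)*(r + 2)*(r^2 - 3*r) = (r - 3)^2*(r + 2)*(r)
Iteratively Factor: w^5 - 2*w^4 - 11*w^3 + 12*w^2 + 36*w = (w + 2)*(w^4 - 4*w^3 - 3*w^2 + 18*w) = (w - 3)*(w + 2)*(w^3 - w^2 - 6*w) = (w - 3)*(w + 2)^2*(w^2 - 3*w) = w*(w - 3)*(w + 2)^2*(w - 3)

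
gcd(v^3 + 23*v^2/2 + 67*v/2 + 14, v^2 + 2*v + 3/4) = v + 1/2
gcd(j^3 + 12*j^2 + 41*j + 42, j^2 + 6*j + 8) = j + 2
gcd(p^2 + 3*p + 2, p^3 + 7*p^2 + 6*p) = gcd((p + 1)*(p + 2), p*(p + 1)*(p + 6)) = p + 1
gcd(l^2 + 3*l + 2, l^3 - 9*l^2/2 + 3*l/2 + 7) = l + 1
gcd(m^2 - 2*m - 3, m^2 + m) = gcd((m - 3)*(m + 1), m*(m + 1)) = m + 1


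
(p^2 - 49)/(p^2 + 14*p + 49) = (p - 7)/(p + 7)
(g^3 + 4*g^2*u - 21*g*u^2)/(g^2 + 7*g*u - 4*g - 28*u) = g*(g - 3*u)/(g - 4)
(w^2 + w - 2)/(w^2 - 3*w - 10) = (w - 1)/(w - 5)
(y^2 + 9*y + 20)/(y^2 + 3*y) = (y^2 + 9*y + 20)/(y*(y + 3))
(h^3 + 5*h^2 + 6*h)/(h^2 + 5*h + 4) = h*(h^2 + 5*h + 6)/(h^2 + 5*h + 4)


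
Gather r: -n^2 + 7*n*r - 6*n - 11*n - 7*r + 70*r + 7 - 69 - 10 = -n^2 - 17*n + r*(7*n + 63) - 72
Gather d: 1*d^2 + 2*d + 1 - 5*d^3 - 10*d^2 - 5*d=-5*d^3 - 9*d^2 - 3*d + 1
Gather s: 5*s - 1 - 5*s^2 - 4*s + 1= -5*s^2 + s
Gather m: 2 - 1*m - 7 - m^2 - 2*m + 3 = -m^2 - 3*m - 2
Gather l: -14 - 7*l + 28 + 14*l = 7*l + 14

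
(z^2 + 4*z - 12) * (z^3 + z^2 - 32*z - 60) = z^5 + 5*z^4 - 40*z^3 - 200*z^2 + 144*z + 720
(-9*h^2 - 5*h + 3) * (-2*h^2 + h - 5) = 18*h^4 + h^3 + 34*h^2 + 28*h - 15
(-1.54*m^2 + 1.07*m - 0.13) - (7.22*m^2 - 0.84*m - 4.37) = -8.76*m^2 + 1.91*m + 4.24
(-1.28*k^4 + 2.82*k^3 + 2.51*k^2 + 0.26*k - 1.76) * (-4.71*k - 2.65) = 6.0288*k^5 - 9.8902*k^4 - 19.2951*k^3 - 7.8761*k^2 + 7.6006*k + 4.664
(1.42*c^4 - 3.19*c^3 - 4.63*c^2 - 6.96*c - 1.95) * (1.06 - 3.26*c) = -4.6292*c^5 + 11.9046*c^4 + 11.7124*c^3 + 17.7818*c^2 - 1.0206*c - 2.067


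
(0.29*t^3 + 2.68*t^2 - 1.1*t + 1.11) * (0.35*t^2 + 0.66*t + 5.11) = 0.1015*t^5 + 1.1294*t^4 + 2.8657*t^3 + 13.3573*t^2 - 4.8884*t + 5.6721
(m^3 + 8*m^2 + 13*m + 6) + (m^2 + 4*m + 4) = m^3 + 9*m^2 + 17*m + 10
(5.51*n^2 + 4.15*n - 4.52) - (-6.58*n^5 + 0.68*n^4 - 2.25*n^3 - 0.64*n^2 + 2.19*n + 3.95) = 6.58*n^5 - 0.68*n^4 + 2.25*n^3 + 6.15*n^2 + 1.96*n - 8.47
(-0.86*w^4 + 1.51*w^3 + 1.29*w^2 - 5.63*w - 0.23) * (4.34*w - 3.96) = -3.7324*w^5 + 9.959*w^4 - 0.380999999999999*w^3 - 29.5426*w^2 + 21.2966*w + 0.9108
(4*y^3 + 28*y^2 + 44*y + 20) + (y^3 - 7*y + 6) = 5*y^3 + 28*y^2 + 37*y + 26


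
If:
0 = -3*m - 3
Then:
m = -1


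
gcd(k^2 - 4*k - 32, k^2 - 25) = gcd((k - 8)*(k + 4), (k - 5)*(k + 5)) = 1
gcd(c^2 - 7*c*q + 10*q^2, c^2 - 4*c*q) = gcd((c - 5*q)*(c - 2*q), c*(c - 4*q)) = 1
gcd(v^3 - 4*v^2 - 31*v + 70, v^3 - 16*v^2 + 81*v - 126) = v - 7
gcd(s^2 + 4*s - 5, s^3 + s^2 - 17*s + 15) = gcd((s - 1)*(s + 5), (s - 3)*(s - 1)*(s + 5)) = s^2 + 4*s - 5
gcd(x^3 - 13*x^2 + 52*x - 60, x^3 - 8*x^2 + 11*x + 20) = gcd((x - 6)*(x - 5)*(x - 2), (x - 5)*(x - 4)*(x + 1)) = x - 5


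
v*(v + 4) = v^2 + 4*v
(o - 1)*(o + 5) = o^2 + 4*o - 5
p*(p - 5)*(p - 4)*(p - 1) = p^4 - 10*p^3 + 29*p^2 - 20*p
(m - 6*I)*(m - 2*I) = m^2 - 8*I*m - 12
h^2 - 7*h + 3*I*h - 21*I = (h - 7)*(h + 3*I)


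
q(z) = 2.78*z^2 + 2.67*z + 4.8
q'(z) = 5.56*z + 2.67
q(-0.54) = 4.17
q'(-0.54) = -0.33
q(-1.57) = 7.46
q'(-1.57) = -6.06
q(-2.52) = 15.73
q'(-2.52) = -11.34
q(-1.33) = 6.17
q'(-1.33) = -4.72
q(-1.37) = 6.36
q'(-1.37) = -4.95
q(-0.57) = 4.18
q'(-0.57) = -0.50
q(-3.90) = 36.67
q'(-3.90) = -19.01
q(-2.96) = 21.25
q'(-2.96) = -13.79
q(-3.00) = 21.81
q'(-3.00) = -14.01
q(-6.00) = 88.86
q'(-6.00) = -30.69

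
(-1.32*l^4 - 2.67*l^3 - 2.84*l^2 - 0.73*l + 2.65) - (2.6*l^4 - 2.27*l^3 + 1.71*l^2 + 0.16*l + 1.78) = -3.92*l^4 - 0.4*l^3 - 4.55*l^2 - 0.89*l + 0.87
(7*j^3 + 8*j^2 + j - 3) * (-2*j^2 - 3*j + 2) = -14*j^5 - 37*j^4 - 12*j^3 + 19*j^2 + 11*j - 6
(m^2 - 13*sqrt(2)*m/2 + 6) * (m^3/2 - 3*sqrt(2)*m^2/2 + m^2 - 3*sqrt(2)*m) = m^5/2 - 19*sqrt(2)*m^4/4 + m^4 - 19*sqrt(2)*m^3/2 + 45*m^3/2 - 9*sqrt(2)*m^2 + 45*m^2 - 18*sqrt(2)*m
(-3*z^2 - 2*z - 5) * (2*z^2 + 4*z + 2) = -6*z^4 - 16*z^3 - 24*z^2 - 24*z - 10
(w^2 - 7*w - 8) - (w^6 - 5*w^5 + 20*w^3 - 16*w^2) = -w^6 + 5*w^5 - 20*w^3 + 17*w^2 - 7*w - 8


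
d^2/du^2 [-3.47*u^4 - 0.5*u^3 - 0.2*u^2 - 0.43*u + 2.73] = -41.64*u^2 - 3.0*u - 0.4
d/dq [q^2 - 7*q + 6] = 2*q - 7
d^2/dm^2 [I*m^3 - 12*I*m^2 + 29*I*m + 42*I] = 6*I*(m - 4)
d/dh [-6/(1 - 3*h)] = -18/(3*h - 1)^2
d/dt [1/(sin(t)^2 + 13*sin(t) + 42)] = -(2*sin(t) + 13)*cos(t)/(sin(t)^2 + 13*sin(t) + 42)^2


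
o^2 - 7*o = o*(o - 7)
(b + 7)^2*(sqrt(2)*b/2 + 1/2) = sqrt(2)*b^3/2 + b^2/2 + 7*sqrt(2)*b^2 + 7*b + 49*sqrt(2)*b/2 + 49/2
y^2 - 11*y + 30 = (y - 6)*(y - 5)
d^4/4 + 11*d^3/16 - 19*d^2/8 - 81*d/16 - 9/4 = (d/4 + 1)*(d - 3)*(d + 3/4)*(d + 1)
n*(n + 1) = n^2 + n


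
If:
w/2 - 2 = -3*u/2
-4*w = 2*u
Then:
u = 8/5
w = -4/5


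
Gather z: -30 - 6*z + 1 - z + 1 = -7*z - 28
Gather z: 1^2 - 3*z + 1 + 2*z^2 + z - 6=2*z^2 - 2*z - 4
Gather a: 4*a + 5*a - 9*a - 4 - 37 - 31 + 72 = 0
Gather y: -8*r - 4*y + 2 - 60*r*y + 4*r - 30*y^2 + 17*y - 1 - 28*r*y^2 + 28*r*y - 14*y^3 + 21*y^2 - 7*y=-4*r - 14*y^3 + y^2*(-28*r - 9) + y*(6 - 32*r) + 1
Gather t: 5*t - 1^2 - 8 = 5*t - 9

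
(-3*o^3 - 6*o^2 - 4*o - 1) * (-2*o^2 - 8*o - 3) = 6*o^5 + 36*o^4 + 65*o^3 + 52*o^2 + 20*o + 3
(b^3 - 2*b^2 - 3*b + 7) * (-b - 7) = -b^4 - 5*b^3 + 17*b^2 + 14*b - 49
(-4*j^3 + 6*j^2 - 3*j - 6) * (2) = -8*j^3 + 12*j^2 - 6*j - 12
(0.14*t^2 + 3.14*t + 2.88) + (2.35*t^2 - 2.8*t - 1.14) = 2.49*t^2 + 0.34*t + 1.74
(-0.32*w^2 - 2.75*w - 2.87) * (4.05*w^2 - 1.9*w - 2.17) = -1.296*w^4 - 10.5295*w^3 - 5.7041*w^2 + 11.4205*w + 6.2279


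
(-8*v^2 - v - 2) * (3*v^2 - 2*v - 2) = -24*v^4 + 13*v^3 + 12*v^2 + 6*v + 4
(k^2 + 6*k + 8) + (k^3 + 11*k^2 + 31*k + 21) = k^3 + 12*k^2 + 37*k + 29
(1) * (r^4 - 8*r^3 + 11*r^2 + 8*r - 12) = r^4 - 8*r^3 + 11*r^2 + 8*r - 12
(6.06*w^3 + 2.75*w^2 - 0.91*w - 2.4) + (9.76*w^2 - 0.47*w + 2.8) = 6.06*w^3 + 12.51*w^2 - 1.38*w + 0.4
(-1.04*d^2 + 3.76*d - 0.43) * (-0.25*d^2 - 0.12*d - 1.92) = 0.26*d^4 - 0.8152*d^3 + 1.6531*d^2 - 7.1676*d + 0.8256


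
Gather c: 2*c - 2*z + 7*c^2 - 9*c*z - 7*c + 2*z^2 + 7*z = 7*c^2 + c*(-9*z - 5) + 2*z^2 + 5*z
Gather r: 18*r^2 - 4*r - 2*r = 18*r^2 - 6*r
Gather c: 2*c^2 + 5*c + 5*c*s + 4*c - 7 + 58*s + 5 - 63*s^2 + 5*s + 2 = 2*c^2 + c*(5*s + 9) - 63*s^2 + 63*s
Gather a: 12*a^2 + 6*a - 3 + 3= 12*a^2 + 6*a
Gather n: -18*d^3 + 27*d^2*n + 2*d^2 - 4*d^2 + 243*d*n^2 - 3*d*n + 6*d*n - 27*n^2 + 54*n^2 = -18*d^3 - 2*d^2 + n^2*(243*d + 27) + n*(27*d^2 + 3*d)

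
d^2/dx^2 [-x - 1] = 0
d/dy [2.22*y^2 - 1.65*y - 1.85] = 4.44*y - 1.65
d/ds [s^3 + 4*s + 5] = 3*s^2 + 4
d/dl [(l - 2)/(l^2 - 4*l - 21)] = (l^2 - 4*l - 2*(l - 2)^2 - 21)/(-l^2 + 4*l + 21)^2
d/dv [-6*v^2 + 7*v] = 7 - 12*v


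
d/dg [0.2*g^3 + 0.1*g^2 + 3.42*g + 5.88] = 0.6*g^2 + 0.2*g + 3.42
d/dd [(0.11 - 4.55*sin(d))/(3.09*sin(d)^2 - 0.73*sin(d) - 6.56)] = (14.0595*sin(d)^2 - 0.6798*sin(d) + 29.9283)*cos(d)/(9.5481*sin(d)^4 - 4.5114*sin(d)^3 - 40.0079*sin(d)^2 + 9.5776*sin(d) + 43.0336)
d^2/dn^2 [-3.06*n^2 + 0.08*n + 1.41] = -6.12000000000000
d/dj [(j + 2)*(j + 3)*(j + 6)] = 3*j^2 + 22*j + 36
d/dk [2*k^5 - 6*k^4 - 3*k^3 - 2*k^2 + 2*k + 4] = 10*k^4 - 24*k^3 - 9*k^2 - 4*k + 2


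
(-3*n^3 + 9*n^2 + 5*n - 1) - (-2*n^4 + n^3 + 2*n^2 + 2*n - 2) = 2*n^4 - 4*n^3 + 7*n^2 + 3*n + 1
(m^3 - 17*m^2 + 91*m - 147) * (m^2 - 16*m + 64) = m^5 - 33*m^4 + 427*m^3 - 2691*m^2 + 8176*m - 9408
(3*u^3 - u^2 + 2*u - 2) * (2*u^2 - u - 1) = 6*u^5 - 5*u^4 + 2*u^3 - 5*u^2 + 2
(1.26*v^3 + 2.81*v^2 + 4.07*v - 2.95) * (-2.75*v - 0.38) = -3.465*v^4 - 8.2063*v^3 - 12.2603*v^2 + 6.5659*v + 1.121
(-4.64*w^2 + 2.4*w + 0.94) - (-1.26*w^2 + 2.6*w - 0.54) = -3.38*w^2 - 0.2*w + 1.48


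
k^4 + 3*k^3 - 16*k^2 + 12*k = k*(k - 2)*(k - 1)*(k + 6)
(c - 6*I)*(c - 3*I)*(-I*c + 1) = -I*c^3 - 8*c^2 + 9*I*c - 18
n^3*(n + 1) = n^4 + n^3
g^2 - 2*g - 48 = (g - 8)*(g + 6)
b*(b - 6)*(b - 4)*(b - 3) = b^4 - 13*b^3 + 54*b^2 - 72*b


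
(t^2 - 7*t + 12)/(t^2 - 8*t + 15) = (t - 4)/(t - 5)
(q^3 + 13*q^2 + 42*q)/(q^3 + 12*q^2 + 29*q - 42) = q/(q - 1)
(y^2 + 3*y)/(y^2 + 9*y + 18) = y/(y + 6)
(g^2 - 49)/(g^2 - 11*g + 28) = (g + 7)/(g - 4)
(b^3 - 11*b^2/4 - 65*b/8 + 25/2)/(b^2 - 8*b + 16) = (8*b^2 + 10*b - 25)/(8*(b - 4))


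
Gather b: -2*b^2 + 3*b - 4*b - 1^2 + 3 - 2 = -2*b^2 - b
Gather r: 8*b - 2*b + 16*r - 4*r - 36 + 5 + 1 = 6*b + 12*r - 30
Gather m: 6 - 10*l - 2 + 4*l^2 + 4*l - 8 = 4*l^2 - 6*l - 4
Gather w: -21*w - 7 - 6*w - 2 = -27*w - 9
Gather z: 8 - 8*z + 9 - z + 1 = 18 - 9*z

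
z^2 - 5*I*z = z*(z - 5*I)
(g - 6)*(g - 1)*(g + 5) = g^3 - 2*g^2 - 29*g + 30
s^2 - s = s*(s - 1)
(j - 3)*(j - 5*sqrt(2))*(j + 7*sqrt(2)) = j^3 - 3*j^2 + 2*sqrt(2)*j^2 - 70*j - 6*sqrt(2)*j + 210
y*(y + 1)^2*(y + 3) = y^4 + 5*y^3 + 7*y^2 + 3*y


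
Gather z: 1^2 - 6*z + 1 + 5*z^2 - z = 5*z^2 - 7*z + 2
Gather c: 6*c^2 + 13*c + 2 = 6*c^2 + 13*c + 2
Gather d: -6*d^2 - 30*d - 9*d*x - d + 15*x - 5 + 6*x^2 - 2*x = -6*d^2 + d*(-9*x - 31) + 6*x^2 + 13*x - 5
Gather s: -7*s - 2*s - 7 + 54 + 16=63 - 9*s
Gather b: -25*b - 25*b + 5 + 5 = 10 - 50*b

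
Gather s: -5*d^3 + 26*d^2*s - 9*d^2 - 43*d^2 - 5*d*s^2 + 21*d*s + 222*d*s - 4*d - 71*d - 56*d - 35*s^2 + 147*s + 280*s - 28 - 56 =-5*d^3 - 52*d^2 - 131*d + s^2*(-5*d - 35) + s*(26*d^2 + 243*d + 427) - 84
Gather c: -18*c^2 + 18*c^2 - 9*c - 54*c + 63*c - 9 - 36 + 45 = 0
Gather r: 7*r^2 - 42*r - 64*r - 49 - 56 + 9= 7*r^2 - 106*r - 96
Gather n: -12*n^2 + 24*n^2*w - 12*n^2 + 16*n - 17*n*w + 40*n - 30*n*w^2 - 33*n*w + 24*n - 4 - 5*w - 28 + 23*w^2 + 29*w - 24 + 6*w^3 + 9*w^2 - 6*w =n^2*(24*w - 24) + n*(-30*w^2 - 50*w + 80) + 6*w^3 + 32*w^2 + 18*w - 56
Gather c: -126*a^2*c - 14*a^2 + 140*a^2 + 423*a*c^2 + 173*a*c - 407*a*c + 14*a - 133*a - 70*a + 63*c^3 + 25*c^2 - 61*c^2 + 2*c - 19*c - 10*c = 126*a^2 - 189*a + 63*c^3 + c^2*(423*a - 36) + c*(-126*a^2 - 234*a - 27)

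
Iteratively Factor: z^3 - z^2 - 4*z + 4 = (z + 2)*(z^2 - 3*z + 2) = (z - 2)*(z + 2)*(z - 1)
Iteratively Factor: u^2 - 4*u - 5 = (u + 1)*(u - 5)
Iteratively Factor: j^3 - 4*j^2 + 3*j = (j - 3)*(j^2 - j) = j*(j - 3)*(j - 1)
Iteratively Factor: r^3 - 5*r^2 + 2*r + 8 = (r - 2)*(r^2 - 3*r - 4) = (r - 4)*(r - 2)*(r + 1)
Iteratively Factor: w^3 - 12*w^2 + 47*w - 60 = (w - 3)*(w^2 - 9*w + 20) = (w - 4)*(w - 3)*(w - 5)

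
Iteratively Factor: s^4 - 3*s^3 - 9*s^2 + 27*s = (s - 3)*(s^3 - 9*s) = s*(s - 3)*(s^2 - 9) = s*(s - 3)^2*(s + 3)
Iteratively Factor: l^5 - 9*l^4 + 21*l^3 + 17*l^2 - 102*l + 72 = (l - 3)*(l^4 - 6*l^3 + 3*l^2 + 26*l - 24) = (l - 3)*(l - 1)*(l^3 - 5*l^2 - 2*l + 24) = (l - 3)^2*(l - 1)*(l^2 - 2*l - 8) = (l - 3)^2*(l - 1)*(l + 2)*(l - 4)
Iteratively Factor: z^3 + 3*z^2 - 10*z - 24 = (z - 3)*(z^2 + 6*z + 8) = (z - 3)*(z + 2)*(z + 4)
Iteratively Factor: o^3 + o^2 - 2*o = (o)*(o^2 + o - 2) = o*(o + 2)*(o - 1)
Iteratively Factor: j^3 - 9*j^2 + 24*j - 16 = (j - 1)*(j^2 - 8*j + 16) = (j - 4)*(j - 1)*(j - 4)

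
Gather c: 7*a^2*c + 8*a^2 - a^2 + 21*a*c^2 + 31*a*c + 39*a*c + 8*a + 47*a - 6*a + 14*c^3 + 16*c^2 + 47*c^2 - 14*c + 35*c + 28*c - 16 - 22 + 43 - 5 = 7*a^2 + 49*a + 14*c^3 + c^2*(21*a + 63) + c*(7*a^2 + 70*a + 49)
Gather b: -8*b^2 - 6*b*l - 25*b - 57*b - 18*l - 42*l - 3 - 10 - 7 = -8*b^2 + b*(-6*l - 82) - 60*l - 20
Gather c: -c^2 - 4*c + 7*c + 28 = -c^2 + 3*c + 28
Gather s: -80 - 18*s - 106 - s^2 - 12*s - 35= -s^2 - 30*s - 221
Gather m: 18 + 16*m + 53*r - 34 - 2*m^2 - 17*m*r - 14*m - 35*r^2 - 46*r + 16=-2*m^2 + m*(2 - 17*r) - 35*r^2 + 7*r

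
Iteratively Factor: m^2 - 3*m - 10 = (m - 5)*(m + 2)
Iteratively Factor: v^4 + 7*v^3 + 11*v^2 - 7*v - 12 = (v + 3)*(v^3 + 4*v^2 - v - 4) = (v + 1)*(v + 3)*(v^2 + 3*v - 4) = (v - 1)*(v + 1)*(v + 3)*(v + 4)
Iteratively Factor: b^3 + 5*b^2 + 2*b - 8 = (b + 4)*(b^2 + b - 2) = (b + 2)*(b + 4)*(b - 1)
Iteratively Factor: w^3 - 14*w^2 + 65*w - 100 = (w - 5)*(w^2 - 9*w + 20) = (w - 5)*(w - 4)*(w - 5)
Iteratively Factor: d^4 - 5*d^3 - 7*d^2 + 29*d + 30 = (d - 3)*(d^3 - 2*d^2 - 13*d - 10) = (d - 5)*(d - 3)*(d^2 + 3*d + 2) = (d - 5)*(d - 3)*(d + 1)*(d + 2)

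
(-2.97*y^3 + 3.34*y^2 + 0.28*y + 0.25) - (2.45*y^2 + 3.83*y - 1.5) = -2.97*y^3 + 0.89*y^2 - 3.55*y + 1.75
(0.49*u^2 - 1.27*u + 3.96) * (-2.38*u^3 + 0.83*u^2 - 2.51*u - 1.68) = -1.1662*u^5 + 3.4293*u^4 - 11.7088*u^3 + 5.6513*u^2 - 7.806*u - 6.6528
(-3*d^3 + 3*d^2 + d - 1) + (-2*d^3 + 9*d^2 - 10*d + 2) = -5*d^3 + 12*d^2 - 9*d + 1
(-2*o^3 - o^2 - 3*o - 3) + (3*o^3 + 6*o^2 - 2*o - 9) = o^3 + 5*o^2 - 5*o - 12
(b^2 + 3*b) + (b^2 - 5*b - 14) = 2*b^2 - 2*b - 14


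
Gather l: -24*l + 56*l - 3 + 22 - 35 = 32*l - 16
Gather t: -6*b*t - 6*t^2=-6*b*t - 6*t^2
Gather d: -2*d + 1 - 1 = -2*d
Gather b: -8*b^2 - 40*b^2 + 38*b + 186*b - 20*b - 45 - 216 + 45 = -48*b^2 + 204*b - 216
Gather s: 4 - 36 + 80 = 48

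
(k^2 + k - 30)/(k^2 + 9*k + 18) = (k - 5)/(k + 3)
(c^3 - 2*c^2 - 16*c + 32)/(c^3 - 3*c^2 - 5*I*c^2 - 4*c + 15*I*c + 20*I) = (c^2 + 2*c - 8)/(c^2 + c*(1 - 5*I) - 5*I)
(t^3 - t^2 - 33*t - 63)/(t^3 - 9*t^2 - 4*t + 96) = (t^2 - 4*t - 21)/(t^2 - 12*t + 32)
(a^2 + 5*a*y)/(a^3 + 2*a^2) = (a + 5*y)/(a*(a + 2))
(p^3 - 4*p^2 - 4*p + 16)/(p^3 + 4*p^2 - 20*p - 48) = (p - 2)/(p + 6)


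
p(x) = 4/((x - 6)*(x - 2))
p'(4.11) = -0.06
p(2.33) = -3.30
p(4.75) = -1.16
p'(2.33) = 9.11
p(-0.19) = 0.30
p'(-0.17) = 0.19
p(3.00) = -1.33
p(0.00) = 0.33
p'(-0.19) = 0.18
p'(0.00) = 0.22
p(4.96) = -1.30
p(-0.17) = 0.30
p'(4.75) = -0.51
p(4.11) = -1.00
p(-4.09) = 0.07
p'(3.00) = 0.89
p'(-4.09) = 0.02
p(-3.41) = 0.08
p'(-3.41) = 0.02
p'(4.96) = -0.81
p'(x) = -4/((x - 6)*(x - 2)^2) - 4/((x - 6)^2*(x - 2)) = 8*(4 - x)/(x^4 - 16*x^3 + 88*x^2 - 192*x + 144)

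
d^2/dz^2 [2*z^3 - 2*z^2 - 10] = 12*z - 4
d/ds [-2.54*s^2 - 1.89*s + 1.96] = -5.08*s - 1.89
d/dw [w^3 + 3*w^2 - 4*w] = 3*w^2 + 6*w - 4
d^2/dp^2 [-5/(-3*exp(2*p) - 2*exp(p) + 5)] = 10*(4*(3*exp(p) + 1)^2*exp(p) - (6*exp(p) + 1)*(3*exp(2*p) + 2*exp(p) - 5))*exp(p)/(3*exp(2*p) + 2*exp(p) - 5)^3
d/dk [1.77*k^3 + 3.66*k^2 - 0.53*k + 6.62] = 5.31*k^2 + 7.32*k - 0.53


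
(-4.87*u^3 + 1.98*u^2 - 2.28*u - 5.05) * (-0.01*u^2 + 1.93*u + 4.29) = 0.0487*u^5 - 9.4189*u^4 - 17.0481*u^3 + 4.1443*u^2 - 19.5277*u - 21.6645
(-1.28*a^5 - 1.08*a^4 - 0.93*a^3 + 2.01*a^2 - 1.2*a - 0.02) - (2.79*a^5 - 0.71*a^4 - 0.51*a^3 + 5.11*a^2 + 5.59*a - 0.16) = -4.07*a^5 - 0.37*a^4 - 0.42*a^3 - 3.1*a^2 - 6.79*a + 0.14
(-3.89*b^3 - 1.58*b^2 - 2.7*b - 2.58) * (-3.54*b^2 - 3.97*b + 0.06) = 13.7706*b^5 + 21.0365*b^4 + 15.5972*b^3 + 19.7574*b^2 + 10.0806*b - 0.1548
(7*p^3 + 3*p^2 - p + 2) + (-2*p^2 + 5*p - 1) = 7*p^3 + p^2 + 4*p + 1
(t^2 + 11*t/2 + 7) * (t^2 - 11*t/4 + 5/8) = t^4 + 11*t^3/4 - 15*t^2/2 - 253*t/16 + 35/8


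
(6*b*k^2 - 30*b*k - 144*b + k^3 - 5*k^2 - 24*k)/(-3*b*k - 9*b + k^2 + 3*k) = (-6*b*k + 48*b - k^2 + 8*k)/(3*b - k)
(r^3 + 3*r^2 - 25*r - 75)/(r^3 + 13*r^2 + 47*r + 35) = (r^2 - 2*r - 15)/(r^2 + 8*r + 7)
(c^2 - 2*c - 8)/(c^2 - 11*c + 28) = (c + 2)/(c - 7)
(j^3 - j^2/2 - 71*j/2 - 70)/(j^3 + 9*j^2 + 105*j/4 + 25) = 2*(j - 7)/(2*j + 5)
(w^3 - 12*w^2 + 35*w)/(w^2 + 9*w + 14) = w*(w^2 - 12*w + 35)/(w^2 + 9*w + 14)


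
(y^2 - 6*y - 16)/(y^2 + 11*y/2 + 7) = 2*(y - 8)/(2*y + 7)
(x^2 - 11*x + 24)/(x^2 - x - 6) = (x - 8)/(x + 2)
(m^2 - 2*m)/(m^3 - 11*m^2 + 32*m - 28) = m/(m^2 - 9*m + 14)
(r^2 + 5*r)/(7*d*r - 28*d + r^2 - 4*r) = r*(r + 5)/(7*d*r - 28*d + r^2 - 4*r)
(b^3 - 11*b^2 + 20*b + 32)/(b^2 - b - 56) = (b^2 - 3*b - 4)/(b + 7)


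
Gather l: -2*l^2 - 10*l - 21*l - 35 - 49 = -2*l^2 - 31*l - 84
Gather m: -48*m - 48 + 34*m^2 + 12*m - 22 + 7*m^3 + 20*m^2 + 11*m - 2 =7*m^3 + 54*m^2 - 25*m - 72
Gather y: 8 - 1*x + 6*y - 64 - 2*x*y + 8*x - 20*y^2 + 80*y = 7*x - 20*y^2 + y*(86 - 2*x) - 56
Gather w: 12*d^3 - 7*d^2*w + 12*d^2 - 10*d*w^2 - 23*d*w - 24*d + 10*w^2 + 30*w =12*d^3 + 12*d^2 - 24*d + w^2*(10 - 10*d) + w*(-7*d^2 - 23*d + 30)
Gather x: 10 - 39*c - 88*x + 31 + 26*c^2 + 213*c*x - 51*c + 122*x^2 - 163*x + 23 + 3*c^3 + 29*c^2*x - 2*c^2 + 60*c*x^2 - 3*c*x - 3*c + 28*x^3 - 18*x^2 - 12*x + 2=3*c^3 + 24*c^2 - 93*c + 28*x^3 + x^2*(60*c + 104) + x*(29*c^2 + 210*c - 263) + 66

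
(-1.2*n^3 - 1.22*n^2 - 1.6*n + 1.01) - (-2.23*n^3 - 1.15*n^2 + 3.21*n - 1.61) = 1.03*n^3 - 0.0700000000000001*n^2 - 4.81*n + 2.62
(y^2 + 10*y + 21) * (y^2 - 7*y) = y^4 + 3*y^3 - 49*y^2 - 147*y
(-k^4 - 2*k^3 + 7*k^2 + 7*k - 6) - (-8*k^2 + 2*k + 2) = -k^4 - 2*k^3 + 15*k^2 + 5*k - 8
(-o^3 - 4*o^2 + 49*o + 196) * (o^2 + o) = -o^5 - 5*o^4 + 45*o^3 + 245*o^2 + 196*o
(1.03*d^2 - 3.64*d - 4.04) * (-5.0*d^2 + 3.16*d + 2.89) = -5.15*d^4 + 21.4548*d^3 + 11.6743*d^2 - 23.286*d - 11.6756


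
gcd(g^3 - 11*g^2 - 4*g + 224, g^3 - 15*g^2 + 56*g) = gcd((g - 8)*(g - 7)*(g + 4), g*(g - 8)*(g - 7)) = g^2 - 15*g + 56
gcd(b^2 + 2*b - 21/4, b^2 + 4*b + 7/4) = b + 7/2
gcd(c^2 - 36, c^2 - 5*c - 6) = c - 6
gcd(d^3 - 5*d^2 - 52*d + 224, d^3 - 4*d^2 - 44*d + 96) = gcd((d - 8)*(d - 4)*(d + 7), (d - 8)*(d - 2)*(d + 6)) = d - 8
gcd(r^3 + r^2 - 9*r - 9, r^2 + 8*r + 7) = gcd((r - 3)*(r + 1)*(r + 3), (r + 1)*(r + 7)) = r + 1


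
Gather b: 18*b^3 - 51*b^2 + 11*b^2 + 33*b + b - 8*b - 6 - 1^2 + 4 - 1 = 18*b^3 - 40*b^2 + 26*b - 4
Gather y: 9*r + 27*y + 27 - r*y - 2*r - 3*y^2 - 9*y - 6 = 7*r - 3*y^2 + y*(18 - r) + 21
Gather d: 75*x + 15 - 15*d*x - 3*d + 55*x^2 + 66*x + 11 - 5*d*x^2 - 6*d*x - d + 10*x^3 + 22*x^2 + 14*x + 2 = d*(-5*x^2 - 21*x - 4) + 10*x^3 + 77*x^2 + 155*x + 28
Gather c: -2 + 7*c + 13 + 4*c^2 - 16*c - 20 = 4*c^2 - 9*c - 9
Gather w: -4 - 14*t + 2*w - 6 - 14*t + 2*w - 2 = -28*t + 4*w - 12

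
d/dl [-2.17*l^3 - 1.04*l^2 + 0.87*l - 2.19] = -6.51*l^2 - 2.08*l + 0.87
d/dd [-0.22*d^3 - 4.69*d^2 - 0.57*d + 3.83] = -0.66*d^2 - 9.38*d - 0.57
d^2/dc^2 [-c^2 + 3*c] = -2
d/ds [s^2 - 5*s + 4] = 2*s - 5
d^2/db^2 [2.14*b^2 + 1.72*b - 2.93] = 4.28000000000000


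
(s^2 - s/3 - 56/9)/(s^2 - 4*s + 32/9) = (3*s + 7)/(3*s - 4)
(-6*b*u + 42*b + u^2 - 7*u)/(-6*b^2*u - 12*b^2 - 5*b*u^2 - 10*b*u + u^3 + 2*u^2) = (u - 7)/(b*u + 2*b + u^2 + 2*u)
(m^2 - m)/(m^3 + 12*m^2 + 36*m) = (m - 1)/(m^2 + 12*m + 36)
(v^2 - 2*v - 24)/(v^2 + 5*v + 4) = (v - 6)/(v + 1)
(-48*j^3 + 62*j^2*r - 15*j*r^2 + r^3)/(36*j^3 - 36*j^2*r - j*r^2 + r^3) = (-8*j + r)/(6*j + r)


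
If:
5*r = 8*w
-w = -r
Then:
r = 0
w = 0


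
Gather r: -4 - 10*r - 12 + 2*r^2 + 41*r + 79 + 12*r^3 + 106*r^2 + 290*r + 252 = 12*r^3 + 108*r^2 + 321*r + 315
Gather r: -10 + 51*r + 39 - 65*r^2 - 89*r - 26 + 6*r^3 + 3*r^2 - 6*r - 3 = 6*r^3 - 62*r^2 - 44*r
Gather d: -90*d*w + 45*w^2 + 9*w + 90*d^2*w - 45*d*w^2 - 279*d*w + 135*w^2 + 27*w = 90*d^2*w + d*(-45*w^2 - 369*w) + 180*w^2 + 36*w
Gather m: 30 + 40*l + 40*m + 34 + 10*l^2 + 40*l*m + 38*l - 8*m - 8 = 10*l^2 + 78*l + m*(40*l + 32) + 56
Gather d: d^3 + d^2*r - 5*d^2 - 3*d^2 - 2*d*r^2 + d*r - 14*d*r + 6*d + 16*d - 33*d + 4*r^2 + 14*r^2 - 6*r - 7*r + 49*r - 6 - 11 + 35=d^3 + d^2*(r - 8) + d*(-2*r^2 - 13*r - 11) + 18*r^2 + 36*r + 18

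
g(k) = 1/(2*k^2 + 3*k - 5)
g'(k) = (-4*k - 3)/(2*k^2 + 3*k - 5)^2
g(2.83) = 0.05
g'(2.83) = -0.04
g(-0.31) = -0.17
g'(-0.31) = -0.05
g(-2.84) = 0.38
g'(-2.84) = 1.23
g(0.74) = -0.59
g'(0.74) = -2.10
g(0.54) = -0.36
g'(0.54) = -0.66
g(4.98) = 0.02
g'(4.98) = -0.01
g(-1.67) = -0.23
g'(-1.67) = 0.19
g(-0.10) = -0.19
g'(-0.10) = -0.09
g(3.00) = 0.05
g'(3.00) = -0.03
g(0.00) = -0.20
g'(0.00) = -0.12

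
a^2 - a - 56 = (a - 8)*(a + 7)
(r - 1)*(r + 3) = r^2 + 2*r - 3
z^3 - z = z*(z - 1)*(z + 1)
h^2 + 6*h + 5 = (h + 1)*(h + 5)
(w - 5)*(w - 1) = w^2 - 6*w + 5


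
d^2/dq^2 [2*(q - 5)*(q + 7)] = 4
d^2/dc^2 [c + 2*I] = 0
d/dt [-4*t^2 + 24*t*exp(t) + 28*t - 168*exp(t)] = 24*t*exp(t) - 8*t - 144*exp(t) + 28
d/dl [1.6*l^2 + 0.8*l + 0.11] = 3.2*l + 0.8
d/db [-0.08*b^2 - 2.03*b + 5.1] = -0.16*b - 2.03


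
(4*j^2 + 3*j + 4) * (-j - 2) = -4*j^3 - 11*j^2 - 10*j - 8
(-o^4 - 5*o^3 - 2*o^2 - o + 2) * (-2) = 2*o^4 + 10*o^3 + 4*o^2 + 2*o - 4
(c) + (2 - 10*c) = 2 - 9*c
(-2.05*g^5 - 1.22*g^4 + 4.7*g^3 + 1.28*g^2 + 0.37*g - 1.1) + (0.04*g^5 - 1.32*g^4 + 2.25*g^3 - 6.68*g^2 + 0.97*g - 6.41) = -2.01*g^5 - 2.54*g^4 + 6.95*g^3 - 5.4*g^2 + 1.34*g - 7.51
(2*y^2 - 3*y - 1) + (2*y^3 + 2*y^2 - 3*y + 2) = 2*y^3 + 4*y^2 - 6*y + 1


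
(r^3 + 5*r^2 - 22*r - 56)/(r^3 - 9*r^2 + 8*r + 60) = (r^2 + 3*r - 28)/(r^2 - 11*r + 30)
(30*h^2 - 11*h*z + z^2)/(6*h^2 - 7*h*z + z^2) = (-5*h + z)/(-h + z)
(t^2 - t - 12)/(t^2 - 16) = (t + 3)/(t + 4)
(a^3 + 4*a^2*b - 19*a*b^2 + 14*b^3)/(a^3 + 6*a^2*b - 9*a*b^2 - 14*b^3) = (a - b)/(a + b)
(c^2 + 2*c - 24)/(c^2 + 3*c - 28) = (c + 6)/(c + 7)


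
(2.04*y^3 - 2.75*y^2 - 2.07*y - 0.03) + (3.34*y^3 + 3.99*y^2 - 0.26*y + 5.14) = 5.38*y^3 + 1.24*y^2 - 2.33*y + 5.11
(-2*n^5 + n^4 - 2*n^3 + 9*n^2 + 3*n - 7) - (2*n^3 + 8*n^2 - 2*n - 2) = -2*n^5 + n^4 - 4*n^3 + n^2 + 5*n - 5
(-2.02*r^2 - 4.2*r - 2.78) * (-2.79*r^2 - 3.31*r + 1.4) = 5.6358*r^4 + 18.4042*r^3 + 18.8302*r^2 + 3.3218*r - 3.892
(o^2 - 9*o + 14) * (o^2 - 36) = o^4 - 9*o^3 - 22*o^2 + 324*o - 504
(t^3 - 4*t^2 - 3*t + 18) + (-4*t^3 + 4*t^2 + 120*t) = -3*t^3 + 117*t + 18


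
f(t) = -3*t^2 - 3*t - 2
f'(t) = -6*t - 3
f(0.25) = -2.94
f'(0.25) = -4.50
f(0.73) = -5.79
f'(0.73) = -7.38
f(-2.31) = -11.08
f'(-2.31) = 10.86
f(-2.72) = -16.04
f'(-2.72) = 13.32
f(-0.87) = -1.66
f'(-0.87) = 2.22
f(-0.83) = -1.58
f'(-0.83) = 1.98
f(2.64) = -30.83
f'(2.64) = -18.84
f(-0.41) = -1.27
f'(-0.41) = -0.54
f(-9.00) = -218.00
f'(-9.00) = 51.00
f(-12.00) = -398.00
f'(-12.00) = 69.00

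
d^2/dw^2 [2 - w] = 0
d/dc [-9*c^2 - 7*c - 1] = -18*c - 7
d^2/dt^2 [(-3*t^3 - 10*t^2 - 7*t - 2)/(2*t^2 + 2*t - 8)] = 6*(-2*t^3 - 15*t^2 - 39*t - 33)/(t^6 + 3*t^5 - 9*t^4 - 23*t^3 + 36*t^2 + 48*t - 64)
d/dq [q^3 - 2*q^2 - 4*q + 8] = 3*q^2 - 4*q - 4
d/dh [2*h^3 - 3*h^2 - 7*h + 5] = 6*h^2 - 6*h - 7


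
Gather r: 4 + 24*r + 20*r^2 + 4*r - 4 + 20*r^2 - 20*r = 40*r^2 + 8*r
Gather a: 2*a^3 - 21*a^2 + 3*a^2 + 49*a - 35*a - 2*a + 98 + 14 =2*a^3 - 18*a^2 + 12*a + 112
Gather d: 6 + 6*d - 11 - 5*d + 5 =d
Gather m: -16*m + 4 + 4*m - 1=3 - 12*m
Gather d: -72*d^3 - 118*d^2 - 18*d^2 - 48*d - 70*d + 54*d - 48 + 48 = -72*d^3 - 136*d^2 - 64*d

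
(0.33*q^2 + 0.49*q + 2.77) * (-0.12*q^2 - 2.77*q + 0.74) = -0.0396*q^4 - 0.9729*q^3 - 1.4455*q^2 - 7.3103*q + 2.0498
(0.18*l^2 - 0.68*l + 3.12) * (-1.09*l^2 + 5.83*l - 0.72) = -0.1962*l^4 + 1.7906*l^3 - 7.4948*l^2 + 18.6792*l - 2.2464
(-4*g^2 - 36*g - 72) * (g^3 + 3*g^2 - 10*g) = -4*g^5 - 48*g^4 - 140*g^3 + 144*g^2 + 720*g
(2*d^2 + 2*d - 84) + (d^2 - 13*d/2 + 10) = 3*d^2 - 9*d/2 - 74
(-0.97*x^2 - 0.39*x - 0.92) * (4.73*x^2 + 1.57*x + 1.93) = -4.5881*x^4 - 3.3676*x^3 - 6.836*x^2 - 2.1971*x - 1.7756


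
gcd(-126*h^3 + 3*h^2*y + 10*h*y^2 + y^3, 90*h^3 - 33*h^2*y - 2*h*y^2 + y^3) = -18*h^2 + 3*h*y + y^2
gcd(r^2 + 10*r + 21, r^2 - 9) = r + 3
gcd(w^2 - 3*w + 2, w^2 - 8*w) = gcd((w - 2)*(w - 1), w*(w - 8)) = 1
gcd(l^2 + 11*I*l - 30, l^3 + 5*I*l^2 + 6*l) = l + 6*I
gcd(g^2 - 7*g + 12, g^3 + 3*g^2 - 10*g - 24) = g - 3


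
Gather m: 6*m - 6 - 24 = 6*m - 30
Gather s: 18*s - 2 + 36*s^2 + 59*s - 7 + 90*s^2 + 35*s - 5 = 126*s^2 + 112*s - 14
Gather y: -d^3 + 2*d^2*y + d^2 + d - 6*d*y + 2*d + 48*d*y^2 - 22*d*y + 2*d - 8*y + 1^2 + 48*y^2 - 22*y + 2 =-d^3 + d^2 + 5*d + y^2*(48*d + 48) + y*(2*d^2 - 28*d - 30) + 3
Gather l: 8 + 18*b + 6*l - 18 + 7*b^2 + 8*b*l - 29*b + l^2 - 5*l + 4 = 7*b^2 - 11*b + l^2 + l*(8*b + 1) - 6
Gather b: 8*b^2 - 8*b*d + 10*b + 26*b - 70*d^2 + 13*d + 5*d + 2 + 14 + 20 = 8*b^2 + b*(36 - 8*d) - 70*d^2 + 18*d + 36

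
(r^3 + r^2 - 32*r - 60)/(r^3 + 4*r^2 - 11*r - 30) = (r - 6)/(r - 3)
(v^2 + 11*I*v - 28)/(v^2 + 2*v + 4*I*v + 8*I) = (v + 7*I)/(v + 2)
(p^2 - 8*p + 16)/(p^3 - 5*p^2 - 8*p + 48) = 1/(p + 3)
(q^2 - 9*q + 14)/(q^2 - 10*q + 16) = (q - 7)/(q - 8)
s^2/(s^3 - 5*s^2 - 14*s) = s/(s^2 - 5*s - 14)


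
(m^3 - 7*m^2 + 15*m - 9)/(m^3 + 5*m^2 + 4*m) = (m^3 - 7*m^2 + 15*m - 9)/(m*(m^2 + 5*m + 4))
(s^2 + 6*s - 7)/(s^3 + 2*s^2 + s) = (s^2 + 6*s - 7)/(s*(s^2 + 2*s + 1))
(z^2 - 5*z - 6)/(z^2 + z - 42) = (z + 1)/(z + 7)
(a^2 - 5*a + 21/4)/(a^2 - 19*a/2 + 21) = (a - 3/2)/(a - 6)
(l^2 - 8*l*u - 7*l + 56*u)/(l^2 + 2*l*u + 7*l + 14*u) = (l^2 - 8*l*u - 7*l + 56*u)/(l^2 + 2*l*u + 7*l + 14*u)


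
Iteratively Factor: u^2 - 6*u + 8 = (u - 4)*(u - 2)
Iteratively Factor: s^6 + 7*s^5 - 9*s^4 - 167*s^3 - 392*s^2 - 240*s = (s - 5)*(s^5 + 12*s^4 + 51*s^3 + 88*s^2 + 48*s) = (s - 5)*(s + 4)*(s^4 + 8*s^3 + 19*s^2 + 12*s) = (s - 5)*(s + 4)^2*(s^3 + 4*s^2 + 3*s) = (s - 5)*(s + 1)*(s + 4)^2*(s^2 + 3*s) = s*(s - 5)*(s + 1)*(s + 4)^2*(s + 3)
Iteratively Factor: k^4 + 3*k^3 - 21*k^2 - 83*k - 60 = (k + 3)*(k^3 - 21*k - 20) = (k + 3)*(k + 4)*(k^2 - 4*k - 5) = (k + 1)*(k + 3)*(k + 4)*(k - 5)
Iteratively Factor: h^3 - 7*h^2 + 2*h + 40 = (h + 2)*(h^2 - 9*h + 20) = (h - 5)*(h + 2)*(h - 4)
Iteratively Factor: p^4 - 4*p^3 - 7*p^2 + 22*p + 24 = (p - 4)*(p^3 - 7*p - 6) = (p - 4)*(p - 3)*(p^2 + 3*p + 2) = (p - 4)*(p - 3)*(p + 2)*(p + 1)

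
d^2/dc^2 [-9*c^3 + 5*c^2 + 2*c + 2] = 10 - 54*c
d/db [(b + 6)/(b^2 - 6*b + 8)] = (b^2 - 6*b - 2*(b - 3)*(b + 6) + 8)/(b^2 - 6*b + 8)^2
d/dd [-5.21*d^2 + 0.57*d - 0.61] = 0.57 - 10.42*d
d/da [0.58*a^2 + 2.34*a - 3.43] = 1.16*a + 2.34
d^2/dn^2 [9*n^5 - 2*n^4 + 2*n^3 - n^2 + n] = 180*n^3 - 24*n^2 + 12*n - 2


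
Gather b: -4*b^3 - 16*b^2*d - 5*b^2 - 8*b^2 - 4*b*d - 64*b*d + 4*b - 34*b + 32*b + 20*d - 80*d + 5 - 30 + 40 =-4*b^3 + b^2*(-16*d - 13) + b*(2 - 68*d) - 60*d + 15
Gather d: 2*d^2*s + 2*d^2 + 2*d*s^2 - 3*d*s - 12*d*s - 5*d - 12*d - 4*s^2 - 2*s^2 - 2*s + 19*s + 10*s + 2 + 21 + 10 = d^2*(2*s + 2) + d*(2*s^2 - 15*s - 17) - 6*s^2 + 27*s + 33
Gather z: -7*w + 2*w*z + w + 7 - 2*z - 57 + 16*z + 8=-6*w + z*(2*w + 14) - 42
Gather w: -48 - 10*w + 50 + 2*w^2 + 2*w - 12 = 2*w^2 - 8*w - 10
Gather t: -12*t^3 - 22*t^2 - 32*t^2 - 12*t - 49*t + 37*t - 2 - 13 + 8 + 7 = -12*t^3 - 54*t^2 - 24*t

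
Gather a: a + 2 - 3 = a - 1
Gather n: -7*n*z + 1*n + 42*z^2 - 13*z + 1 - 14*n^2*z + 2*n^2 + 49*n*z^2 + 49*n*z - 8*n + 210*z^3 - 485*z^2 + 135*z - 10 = n^2*(2 - 14*z) + n*(49*z^2 + 42*z - 7) + 210*z^3 - 443*z^2 + 122*z - 9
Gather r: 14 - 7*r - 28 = -7*r - 14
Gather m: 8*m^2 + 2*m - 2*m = 8*m^2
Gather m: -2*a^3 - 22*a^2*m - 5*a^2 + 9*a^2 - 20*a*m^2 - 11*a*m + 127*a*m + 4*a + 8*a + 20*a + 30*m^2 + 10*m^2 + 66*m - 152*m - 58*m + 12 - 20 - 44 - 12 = -2*a^3 + 4*a^2 + 32*a + m^2*(40 - 20*a) + m*(-22*a^2 + 116*a - 144) - 64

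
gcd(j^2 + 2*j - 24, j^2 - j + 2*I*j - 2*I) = 1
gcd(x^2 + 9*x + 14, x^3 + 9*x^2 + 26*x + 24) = x + 2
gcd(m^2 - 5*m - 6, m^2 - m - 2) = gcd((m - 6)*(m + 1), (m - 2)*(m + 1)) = m + 1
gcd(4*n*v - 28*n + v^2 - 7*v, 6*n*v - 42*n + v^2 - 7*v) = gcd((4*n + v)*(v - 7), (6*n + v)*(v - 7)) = v - 7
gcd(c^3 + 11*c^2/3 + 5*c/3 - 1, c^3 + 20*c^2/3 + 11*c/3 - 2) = c^2 + 2*c/3 - 1/3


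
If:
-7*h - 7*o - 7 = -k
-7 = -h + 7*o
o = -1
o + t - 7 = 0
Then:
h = 0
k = 0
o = -1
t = 8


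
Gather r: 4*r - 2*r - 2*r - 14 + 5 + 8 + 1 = 0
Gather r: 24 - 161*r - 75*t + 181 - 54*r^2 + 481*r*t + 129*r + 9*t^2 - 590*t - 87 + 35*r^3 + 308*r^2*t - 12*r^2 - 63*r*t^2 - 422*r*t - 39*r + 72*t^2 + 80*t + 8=35*r^3 + r^2*(308*t - 66) + r*(-63*t^2 + 59*t - 71) + 81*t^2 - 585*t + 126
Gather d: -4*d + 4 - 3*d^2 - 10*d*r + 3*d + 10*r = -3*d^2 + d*(-10*r - 1) + 10*r + 4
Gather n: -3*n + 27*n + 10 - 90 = 24*n - 80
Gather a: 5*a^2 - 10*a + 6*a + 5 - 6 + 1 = 5*a^2 - 4*a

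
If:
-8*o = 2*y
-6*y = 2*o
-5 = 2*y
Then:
No Solution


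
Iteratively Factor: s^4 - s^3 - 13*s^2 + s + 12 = (s - 1)*(s^3 - 13*s - 12) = (s - 1)*(s + 1)*(s^2 - s - 12) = (s - 4)*(s - 1)*(s + 1)*(s + 3)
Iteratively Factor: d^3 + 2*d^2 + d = (d)*(d^2 + 2*d + 1) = d*(d + 1)*(d + 1)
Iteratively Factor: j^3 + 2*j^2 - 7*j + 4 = (j - 1)*(j^2 + 3*j - 4) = (j - 1)^2*(j + 4)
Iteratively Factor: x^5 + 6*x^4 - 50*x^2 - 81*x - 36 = (x - 3)*(x^4 + 9*x^3 + 27*x^2 + 31*x + 12) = (x - 3)*(x + 3)*(x^3 + 6*x^2 + 9*x + 4) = (x - 3)*(x + 1)*(x + 3)*(x^2 + 5*x + 4) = (x - 3)*(x + 1)*(x + 3)*(x + 4)*(x + 1)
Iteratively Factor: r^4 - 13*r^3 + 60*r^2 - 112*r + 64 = (r - 4)*(r^3 - 9*r^2 + 24*r - 16) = (r - 4)*(r - 1)*(r^2 - 8*r + 16) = (r - 4)^2*(r - 1)*(r - 4)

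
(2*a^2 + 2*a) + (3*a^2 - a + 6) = 5*a^2 + a + 6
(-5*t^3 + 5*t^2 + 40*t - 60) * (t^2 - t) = -5*t^5 + 10*t^4 + 35*t^3 - 100*t^2 + 60*t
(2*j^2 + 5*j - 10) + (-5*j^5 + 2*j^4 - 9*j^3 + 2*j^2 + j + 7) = -5*j^5 + 2*j^4 - 9*j^3 + 4*j^2 + 6*j - 3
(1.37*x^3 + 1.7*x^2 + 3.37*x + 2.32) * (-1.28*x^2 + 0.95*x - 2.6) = -1.7536*x^5 - 0.8745*x^4 - 6.2606*x^3 - 4.1881*x^2 - 6.558*x - 6.032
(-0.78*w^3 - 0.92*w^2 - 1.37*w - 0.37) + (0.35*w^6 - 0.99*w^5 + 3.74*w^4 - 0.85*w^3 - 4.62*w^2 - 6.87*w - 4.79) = 0.35*w^6 - 0.99*w^5 + 3.74*w^4 - 1.63*w^3 - 5.54*w^2 - 8.24*w - 5.16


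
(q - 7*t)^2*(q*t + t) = q^3*t - 14*q^2*t^2 + q^2*t + 49*q*t^3 - 14*q*t^2 + 49*t^3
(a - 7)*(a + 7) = a^2 - 49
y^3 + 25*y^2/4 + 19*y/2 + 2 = (y + 1/4)*(y + 2)*(y + 4)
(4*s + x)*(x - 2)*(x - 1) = 4*s*x^2 - 12*s*x + 8*s + x^3 - 3*x^2 + 2*x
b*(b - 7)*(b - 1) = b^3 - 8*b^2 + 7*b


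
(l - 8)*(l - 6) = l^2 - 14*l + 48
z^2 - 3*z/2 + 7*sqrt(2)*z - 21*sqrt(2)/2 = (z - 3/2)*(z + 7*sqrt(2))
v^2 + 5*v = v*(v + 5)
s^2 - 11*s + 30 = (s - 6)*(s - 5)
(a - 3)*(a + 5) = a^2 + 2*a - 15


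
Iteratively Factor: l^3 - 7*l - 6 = (l + 1)*(l^2 - l - 6) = (l + 1)*(l + 2)*(l - 3)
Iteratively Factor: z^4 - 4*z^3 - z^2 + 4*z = (z - 4)*(z^3 - z) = (z - 4)*(z - 1)*(z^2 + z) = z*(z - 4)*(z - 1)*(z + 1)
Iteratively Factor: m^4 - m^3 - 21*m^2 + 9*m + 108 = (m + 3)*(m^3 - 4*m^2 - 9*m + 36) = (m - 3)*(m + 3)*(m^2 - m - 12) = (m - 3)*(m + 3)^2*(m - 4)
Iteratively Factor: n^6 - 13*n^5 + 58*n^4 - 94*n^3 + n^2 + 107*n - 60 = (n + 1)*(n^5 - 14*n^4 + 72*n^3 - 166*n^2 + 167*n - 60) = (n - 1)*(n + 1)*(n^4 - 13*n^3 + 59*n^2 - 107*n + 60) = (n - 3)*(n - 1)*(n + 1)*(n^3 - 10*n^2 + 29*n - 20) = (n - 5)*(n - 3)*(n - 1)*(n + 1)*(n^2 - 5*n + 4) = (n - 5)*(n - 3)*(n - 1)^2*(n + 1)*(n - 4)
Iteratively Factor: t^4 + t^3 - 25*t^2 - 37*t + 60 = (t + 3)*(t^3 - 2*t^2 - 19*t + 20) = (t - 1)*(t + 3)*(t^2 - t - 20) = (t - 1)*(t + 3)*(t + 4)*(t - 5)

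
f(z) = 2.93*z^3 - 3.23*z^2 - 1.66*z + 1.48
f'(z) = 8.79*z^2 - 6.46*z - 1.66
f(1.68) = 3.47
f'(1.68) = 12.30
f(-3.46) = -152.81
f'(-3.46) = 125.92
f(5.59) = 403.07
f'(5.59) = 236.90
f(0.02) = 1.45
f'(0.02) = -1.79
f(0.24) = 0.94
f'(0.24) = -2.70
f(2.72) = 32.03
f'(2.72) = 45.80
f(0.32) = 0.71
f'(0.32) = -2.83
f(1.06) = -0.42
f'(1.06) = 1.37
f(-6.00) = -737.72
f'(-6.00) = 353.54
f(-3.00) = -101.72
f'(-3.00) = 96.83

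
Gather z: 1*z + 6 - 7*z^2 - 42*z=-7*z^2 - 41*z + 6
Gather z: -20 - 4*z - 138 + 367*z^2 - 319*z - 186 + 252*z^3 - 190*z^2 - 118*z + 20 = 252*z^3 + 177*z^2 - 441*z - 324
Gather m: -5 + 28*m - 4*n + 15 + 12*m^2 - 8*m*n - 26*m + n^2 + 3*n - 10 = 12*m^2 + m*(2 - 8*n) + n^2 - n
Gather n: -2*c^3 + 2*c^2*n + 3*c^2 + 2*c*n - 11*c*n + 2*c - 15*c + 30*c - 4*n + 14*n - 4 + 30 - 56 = -2*c^3 + 3*c^2 + 17*c + n*(2*c^2 - 9*c + 10) - 30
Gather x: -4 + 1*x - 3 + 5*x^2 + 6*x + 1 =5*x^2 + 7*x - 6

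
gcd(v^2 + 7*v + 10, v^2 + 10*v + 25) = v + 5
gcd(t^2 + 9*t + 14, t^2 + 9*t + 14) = t^2 + 9*t + 14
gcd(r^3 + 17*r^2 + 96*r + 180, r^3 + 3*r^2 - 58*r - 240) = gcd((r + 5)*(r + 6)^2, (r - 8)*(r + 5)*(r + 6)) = r^2 + 11*r + 30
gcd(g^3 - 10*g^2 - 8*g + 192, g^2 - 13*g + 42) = g - 6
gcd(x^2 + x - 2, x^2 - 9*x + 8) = x - 1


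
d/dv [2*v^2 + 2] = 4*v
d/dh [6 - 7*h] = -7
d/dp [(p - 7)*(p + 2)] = 2*p - 5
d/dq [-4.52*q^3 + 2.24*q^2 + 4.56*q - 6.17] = -13.56*q^2 + 4.48*q + 4.56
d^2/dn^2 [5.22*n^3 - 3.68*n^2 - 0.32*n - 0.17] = 31.32*n - 7.36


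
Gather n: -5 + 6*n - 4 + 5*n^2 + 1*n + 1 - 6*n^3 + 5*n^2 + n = -6*n^3 + 10*n^2 + 8*n - 8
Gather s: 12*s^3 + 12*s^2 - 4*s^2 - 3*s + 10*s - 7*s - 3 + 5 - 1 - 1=12*s^3 + 8*s^2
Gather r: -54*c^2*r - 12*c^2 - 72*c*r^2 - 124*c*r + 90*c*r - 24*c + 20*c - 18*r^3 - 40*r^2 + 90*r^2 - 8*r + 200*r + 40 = -12*c^2 - 4*c - 18*r^3 + r^2*(50 - 72*c) + r*(-54*c^2 - 34*c + 192) + 40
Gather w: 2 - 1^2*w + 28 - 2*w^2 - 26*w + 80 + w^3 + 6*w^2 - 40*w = w^3 + 4*w^2 - 67*w + 110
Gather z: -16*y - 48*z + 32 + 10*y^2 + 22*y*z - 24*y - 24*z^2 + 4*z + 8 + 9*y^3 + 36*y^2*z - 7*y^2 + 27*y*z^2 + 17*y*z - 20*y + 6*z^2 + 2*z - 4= 9*y^3 + 3*y^2 - 60*y + z^2*(27*y - 18) + z*(36*y^2 + 39*y - 42) + 36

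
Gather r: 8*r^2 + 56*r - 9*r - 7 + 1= 8*r^2 + 47*r - 6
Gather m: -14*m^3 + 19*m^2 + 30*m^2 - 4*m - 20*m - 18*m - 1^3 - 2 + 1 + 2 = -14*m^3 + 49*m^2 - 42*m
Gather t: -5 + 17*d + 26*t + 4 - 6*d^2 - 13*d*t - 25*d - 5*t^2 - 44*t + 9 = -6*d^2 - 8*d - 5*t^2 + t*(-13*d - 18) + 8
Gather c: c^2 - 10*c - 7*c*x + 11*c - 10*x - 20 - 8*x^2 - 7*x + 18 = c^2 + c*(1 - 7*x) - 8*x^2 - 17*x - 2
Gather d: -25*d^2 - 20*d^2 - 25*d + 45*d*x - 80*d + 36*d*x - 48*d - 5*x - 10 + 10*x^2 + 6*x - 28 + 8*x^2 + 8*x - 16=-45*d^2 + d*(81*x - 153) + 18*x^2 + 9*x - 54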